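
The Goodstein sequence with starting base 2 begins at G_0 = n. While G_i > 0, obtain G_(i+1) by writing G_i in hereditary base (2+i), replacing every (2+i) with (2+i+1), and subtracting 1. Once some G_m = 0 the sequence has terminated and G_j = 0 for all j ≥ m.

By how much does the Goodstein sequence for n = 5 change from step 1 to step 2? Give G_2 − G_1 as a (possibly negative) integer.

228

(0) 5|_2 = 2^2 + 1 ↦ 3^3 + 1|_3 = 28 ⇒ 27
(1) 27|_3 = 3^3 ↦ 4^4|_4 = 256 ⇒ 255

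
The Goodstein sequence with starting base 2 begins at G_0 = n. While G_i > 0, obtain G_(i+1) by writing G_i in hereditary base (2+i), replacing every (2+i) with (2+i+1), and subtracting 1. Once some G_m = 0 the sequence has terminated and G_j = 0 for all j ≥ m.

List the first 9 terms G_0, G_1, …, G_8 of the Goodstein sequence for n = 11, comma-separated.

11, 84, 1027, 15627, 279937, 5764801, 134217727, 2749609302, 70077777775

base 2: 11 = 2^(2 + 1) + 2 + 1; at 3: 3^(3 + 1) + 3 + 1 = 85; next = 84
base 3: 84 = 3^(3 + 1) + 3; at 4: 4^(4 + 1) + 4 = 1028; next = 1027
base 4: 1027 = 4^(4 + 1) + 3; at 5: 5^(5 + 1) + 3 = 15628; next = 15627
base 5: 15627 = 5^(5 + 1) + 2; at 6: 6^(6 + 1) + 2 = 279938; next = 279937
base 6: 279937 = 6^(6 + 1) + 1; at 7: 7^(7 + 1) + 1 = 5764802; next = 5764801
base 7: 5764801 = 7^(7 + 1); at 8: 8^(8 + 1) = 134217728; next = 134217727
base 8: 134217727 = 7·8^8 + 7·8^7 + 7·8^6 + 7·8^5 + 7·8^4 + 7·8^3 + 7·8^2 + 7·8 + 7; at 9: 7·9^9 + 7·9^7 + 7·9^6 + 7·9^5 + 7·9^4 + 7·9^3 + 7·9^2 + 7·9 + 7 = 2749609303; next = 2749609302
base 9: 2749609302 = 7·9^9 + 7·9^7 + 7·9^6 + 7·9^5 + 7·9^4 + 7·9^3 + 7·9^2 + 7·9 + 6; at 10: 7·10^10 + 7·10^7 + 7·10^6 + 7·10^5 + 7·10^4 + 7·10^3 + 7·10^2 + 7·10 + 6 = 70077777776; next = 70077777775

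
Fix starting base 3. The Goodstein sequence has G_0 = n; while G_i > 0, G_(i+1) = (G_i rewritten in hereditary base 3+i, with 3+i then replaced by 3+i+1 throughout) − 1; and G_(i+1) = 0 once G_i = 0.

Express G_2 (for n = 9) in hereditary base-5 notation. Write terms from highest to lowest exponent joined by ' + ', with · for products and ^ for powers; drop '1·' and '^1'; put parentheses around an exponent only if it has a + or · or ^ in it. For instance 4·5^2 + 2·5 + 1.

3·5 + 2

(0) 9|_3 = 3^2 ↦ 4^2|_4 = 16 ⇒ 15
(1) 15|_4 = 3·4 + 3 ↦ 3·5 + 3|_5 = 18 ⇒ 17
(2) 17|_5 = 3·5 + 2 ↦ 3·6 + 2|_6 = 20 ⇒ 19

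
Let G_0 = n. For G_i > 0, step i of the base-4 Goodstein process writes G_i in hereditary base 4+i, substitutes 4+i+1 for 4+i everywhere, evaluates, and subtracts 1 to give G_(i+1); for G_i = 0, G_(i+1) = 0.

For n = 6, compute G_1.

G_0=6  [base 4] 4 + 2  →[4↦5]→  5 + 2 = 7  −1 ⇒ G_1=6
G_1=6  [base 5] 5 + 1  →[5↦6]→  6 + 1 = 7  −1 ⇒ G_2=6

6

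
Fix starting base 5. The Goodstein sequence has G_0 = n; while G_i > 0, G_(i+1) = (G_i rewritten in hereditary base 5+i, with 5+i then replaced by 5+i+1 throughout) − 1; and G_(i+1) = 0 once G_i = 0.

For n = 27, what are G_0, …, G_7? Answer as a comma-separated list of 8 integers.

27 —HB5→ 5^2 + 2 —bump→ 6^2 + 2 = 38 —(−1)→ 37
37 —HB6→ 6^2 + 1 —bump→ 7^2 + 1 = 50 —(−1)→ 49
49 —HB7→ 7^2 —bump→ 8^2 = 64 —(−1)→ 63
63 —HB8→ 7·8 + 7 —bump→ 7·9 + 7 = 70 —(−1)→ 69
69 —HB9→ 7·9 + 6 —bump→ 7·10 + 6 = 76 —(−1)→ 75
75 —HB10→ 7·10 + 5 —bump→ 7·11 + 5 = 82 —(−1)→ 81
81 —HB11→ 7·11 + 4 —bump→ 7·12 + 4 = 88 —(−1)→ 87

27, 37, 49, 63, 69, 75, 81, 87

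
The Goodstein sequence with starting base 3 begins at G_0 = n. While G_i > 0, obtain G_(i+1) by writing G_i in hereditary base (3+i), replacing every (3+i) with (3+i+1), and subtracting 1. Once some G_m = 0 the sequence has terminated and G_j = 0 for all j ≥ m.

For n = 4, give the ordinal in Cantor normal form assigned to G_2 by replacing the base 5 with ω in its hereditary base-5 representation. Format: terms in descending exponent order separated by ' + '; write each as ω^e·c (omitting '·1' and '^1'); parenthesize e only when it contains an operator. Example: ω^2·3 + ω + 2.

4

i=0: 4 = 3 + 1 (b=3); 3→4: 4 + 1 = 5; 5−1 = 4
i=1: 4 = 4 (b=4); 4→5: 5 = 5; 5−1 = 4
i=2: 4 = 4 (b=5); 5→6: 4 = 4; 4−1 = 3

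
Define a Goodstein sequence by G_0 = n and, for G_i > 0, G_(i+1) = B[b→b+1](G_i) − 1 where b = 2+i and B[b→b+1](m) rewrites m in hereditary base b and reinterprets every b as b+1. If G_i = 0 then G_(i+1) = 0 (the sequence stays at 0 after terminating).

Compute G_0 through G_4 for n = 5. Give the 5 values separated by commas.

G_0=5  [base 2] 2^2 + 1  →[2↦3]→  3^3 + 1 = 28  −1 ⇒ G_1=27
G_1=27  [base 3] 3^3  →[3↦4]→  4^4 = 256  −1 ⇒ G_2=255
G_2=255  [base 4] 3·4^3 + 3·4^2 + 3·4 + 3  →[4↦5]→  3·5^3 + 3·5^2 + 3·5 + 3 = 468  −1 ⇒ G_3=467
G_3=467  [base 5] 3·5^3 + 3·5^2 + 3·5 + 2  →[5↦6]→  3·6^3 + 3·6^2 + 3·6 + 2 = 776  −1 ⇒ G_4=775

5, 27, 255, 467, 775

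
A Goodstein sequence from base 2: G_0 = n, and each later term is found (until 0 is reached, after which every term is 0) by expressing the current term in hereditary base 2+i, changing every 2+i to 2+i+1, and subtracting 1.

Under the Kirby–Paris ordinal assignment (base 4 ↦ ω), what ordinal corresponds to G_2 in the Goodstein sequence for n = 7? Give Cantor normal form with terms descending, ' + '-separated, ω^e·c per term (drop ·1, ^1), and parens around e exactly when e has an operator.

ω^ω + 3

G_0=7  [base 2] 2^2 + 2 + 1  →[2↦3]→  3^3 + 3 + 1 = 31  −1 ⇒ G_1=30
G_1=30  [base 3] 3^3 + 3  →[3↦4]→  4^4 + 4 = 260  −1 ⇒ G_2=259
G_2=259  [base 4] 4^4 + 3  →[4↦5]→  5^5 + 3 = 3128  −1 ⇒ G_3=3127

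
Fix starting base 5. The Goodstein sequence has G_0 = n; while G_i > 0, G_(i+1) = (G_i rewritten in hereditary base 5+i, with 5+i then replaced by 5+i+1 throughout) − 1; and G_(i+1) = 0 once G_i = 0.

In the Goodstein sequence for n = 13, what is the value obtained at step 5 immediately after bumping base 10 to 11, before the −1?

18

base 5: 13 = 2·5 + 3; at 6: 2·6 + 3 = 15; next = 14
base 6: 14 = 2·6 + 2; at 7: 2·7 + 2 = 16; next = 15
base 7: 15 = 2·7 + 1; at 8: 2·8 + 1 = 17; next = 16
base 8: 16 = 2·8; at 9: 2·9 = 18; next = 17
base 9: 17 = 9 + 8; at 10: 10 + 8 = 18; next = 17
base 10: 17 = 10 + 7; at 11: 11 + 7 = 18; next = 17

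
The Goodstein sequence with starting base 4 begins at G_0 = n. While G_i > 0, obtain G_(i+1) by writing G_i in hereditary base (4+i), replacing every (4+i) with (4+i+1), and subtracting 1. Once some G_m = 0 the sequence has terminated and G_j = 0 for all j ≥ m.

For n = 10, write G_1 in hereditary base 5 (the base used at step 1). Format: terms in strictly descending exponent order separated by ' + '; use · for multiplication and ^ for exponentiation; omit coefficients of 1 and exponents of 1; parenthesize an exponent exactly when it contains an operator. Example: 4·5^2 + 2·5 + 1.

2·5 + 1

i=0: 10 = 2·4 + 2 (b=4); 4→5: 2·5 + 2 = 12; 12−1 = 11
i=1: 11 = 2·5 + 1 (b=5); 5→6: 2·6 + 1 = 13; 13−1 = 12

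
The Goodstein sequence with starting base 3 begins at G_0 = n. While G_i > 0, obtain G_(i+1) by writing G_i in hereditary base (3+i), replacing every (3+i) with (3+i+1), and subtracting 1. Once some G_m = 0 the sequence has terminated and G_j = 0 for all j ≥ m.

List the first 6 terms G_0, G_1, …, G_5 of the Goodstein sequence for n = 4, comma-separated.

G_0=4  [base 3] 3 + 1  →[3↦4]→  4 + 1 = 5  −1 ⇒ G_1=4
G_1=4  [base 4] 4  →[4↦5]→  5 = 5  −1 ⇒ G_2=4
G_2=4  [base 5] 4  →[5↦6]→  4 = 4  −1 ⇒ G_3=3
G_3=3  [base 6] 3  →[6↦7]→  3 = 3  −1 ⇒ G_4=2
G_4=2  [base 7] 2  →[7↦8]→  2 = 2  −1 ⇒ G_5=1

4, 4, 4, 3, 2, 1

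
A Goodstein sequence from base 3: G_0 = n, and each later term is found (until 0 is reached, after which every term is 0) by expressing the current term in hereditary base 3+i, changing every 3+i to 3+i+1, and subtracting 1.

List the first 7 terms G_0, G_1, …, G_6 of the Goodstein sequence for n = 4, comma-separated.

4, 4, 4, 3, 2, 1, 0

i=0: 4 = 3 + 1 (b=3); 3→4: 4 + 1 = 5; 5−1 = 4
i=1: 4 = 4 (b=4); 4→5: 5 = 5; 5−1 = 4
i=2: 4 = 4 (b=5); 5→6: 4 = 4; 4−1 = 3
i=3: 3 = 3 (b=6); 6→7: 3 = 3; 3−1 = 2
i=4: 2 = 2 (b=7); 7→8: 2 = 2; 2−1 = 1
i=5: 1 = 1 (b=8); 8→9: 1 = 1; 1−1 = 0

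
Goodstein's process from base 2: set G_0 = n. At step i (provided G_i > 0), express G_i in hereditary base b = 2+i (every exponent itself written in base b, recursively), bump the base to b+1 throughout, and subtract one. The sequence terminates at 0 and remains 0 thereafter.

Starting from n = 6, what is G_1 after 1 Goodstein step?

(0) 6|_2 = 2^2 + 2 ↦ 3^3 + 3|_3 = 30 ⇒ 29
(1) 29|_3 = 3^3 + 2 ↦ 4^4 + 2|_4 = 258 ⇒ 257

29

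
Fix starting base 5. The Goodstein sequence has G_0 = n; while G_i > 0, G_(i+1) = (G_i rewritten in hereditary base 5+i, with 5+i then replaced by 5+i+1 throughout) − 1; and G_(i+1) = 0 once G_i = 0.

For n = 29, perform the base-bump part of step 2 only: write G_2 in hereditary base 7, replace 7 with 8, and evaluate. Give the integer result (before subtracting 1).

66

29 —HB5→ 5^2 + 4 —bump→ 6^2 + 4 = 40 —(−1)→ 39
39 —HB6→ 6^2 + 3 —bump→ 7^2 + 3 = 52 —(−1)→ 51
51 —HB7→ 7^2 + 2 —bump→ 8^2 + 2 = 66 —(−1)→ 65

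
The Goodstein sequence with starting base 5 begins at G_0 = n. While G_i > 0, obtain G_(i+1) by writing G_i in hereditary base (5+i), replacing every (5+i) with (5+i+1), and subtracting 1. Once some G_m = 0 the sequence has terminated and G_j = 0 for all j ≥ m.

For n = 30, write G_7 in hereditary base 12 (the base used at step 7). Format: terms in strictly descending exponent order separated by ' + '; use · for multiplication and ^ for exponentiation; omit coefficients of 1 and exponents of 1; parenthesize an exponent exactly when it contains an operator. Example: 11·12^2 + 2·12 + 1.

G_0=30  [base 5] 5^2 + 5  →[5↦6]→  6^2 + 6 = 42  −1 ⇒ G_1=41
G_1=41  [base 6] 6^2 + 5  →[6↦7]→  7^2 + 5 = 54  −1 ⇒ G_2=53
G_2=53  [base 7] 7^2 + 4  →[7↦8]→  8^2 + 4 = 68  −1 ⇒ G_3=67
G_3=67  [base 8] 8^2 + 3  →[8↦9]→  9^2 + 3 = 84  −1 ⇒ G_4=83
G_4=83  [base 9] 9^2 + 2  →[9↦10]→  10^2 + 2 = 102  −1 ⇒ G_5=101
G_5=101  [base 10] 10^2 + 1  →[10↦11]→  11^2 + 1 = 122  −1 ⇒ G_6=121
G_6=121  [base 11] 11^2  →[11↦12]→  12^2 = 144  −1 ⇒ G_7=143

11·12 + 11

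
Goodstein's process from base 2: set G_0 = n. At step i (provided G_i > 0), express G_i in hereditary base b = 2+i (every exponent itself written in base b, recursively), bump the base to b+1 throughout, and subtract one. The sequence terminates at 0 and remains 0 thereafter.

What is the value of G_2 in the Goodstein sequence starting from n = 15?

(0) 15|_2 = 2^(2 + 1) + 2^2 + 2 + 1 ↦ 3^(3 + 1) + 3^3 + 3 + 1|_3 = 112 ⇒ 111
(1) 111|_3 = 3^(3 + 1) + 3^3 + 3 ↦ 4^(4 + 1) + 4^4 + 4|_4 = 1284 ⇒ 1283
(2) 1283|_4 = 4^(4 + 1) + 4^4 + 3 ↦ 5^(5 + 1) + 5^5 + 3|_5 = 18753 ⇒ 18752

1283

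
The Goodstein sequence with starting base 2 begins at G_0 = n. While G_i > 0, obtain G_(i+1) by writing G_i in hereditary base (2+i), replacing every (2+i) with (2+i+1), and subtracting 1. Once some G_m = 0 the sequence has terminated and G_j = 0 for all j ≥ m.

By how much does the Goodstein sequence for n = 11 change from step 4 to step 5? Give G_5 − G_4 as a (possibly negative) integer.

5484864

(0) 11|_2 = 2^(2 + 1) + 2 + 1 ↦ 3^(3 + 1) + 3 + 1|_3 = 85 ⇒ 84
(1) 84|_3 = 3^(3 + 1) + 3 ↦ 4^(4 + 1) + 4|_4 = 1028 ⇒ 1027
(2) 1027|_4 = 4^(4 + 1) + 3 ↦ 5^(5 + 1) + 3|_5 = 15628 ⇒ 15627
(3) 15627|_5 = 5^(5 + 1) + 2 ↦ 6^(6 + 1) + 2|_6 = 279938 ⇒ 279937
(4) 279937|_6 = 6^(6 + 1) + 1 ↦ 7^(7 + 1) + 1|_7 = 5764802 ⇒ 5764801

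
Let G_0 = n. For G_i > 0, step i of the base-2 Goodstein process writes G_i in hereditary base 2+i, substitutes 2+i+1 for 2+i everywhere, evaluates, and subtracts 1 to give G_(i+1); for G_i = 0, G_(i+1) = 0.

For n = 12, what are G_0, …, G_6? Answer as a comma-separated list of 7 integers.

12, 107, 1065, 15685, 280019, 5764910, 134217867

(0) 12|_2 = 2^(2 + 1) + 2^2 ↦ 3^(3 + 1) + 3^3|_3 = 108 ⇒ 107
(1) 107|_3 = 3^(3 + 1) + 2·3^2 + 2·3 + 2 ↦ 4^(4 + 1) + 2·4^2 + 2·4 + 2|_4 = 1066 ⇒ 1065
(2) 1065|_4 = 4^(4 + 1) + 2·4^2 + 2·4 + 1 ↦ 5^(5 + 1) + 2·5^2 + 2·5 + 1|_5 = 15686 ⇒ 15685
(3) 15685|_5 = 5^(5 + 1) + 2·5^2 + 2·5 ↦ 6^(6 + 1) + 2·6^2 + 2·6|_6 = 280020 ⇒ 280019
(4) 280019|_6 = 6^(6 + 1) + 2·6^2 + 6 + 5 ↦ 7^(7 + 1) + 2·7^2 + 7 + 5|_7 = 5764911 ⇒ 5764910
(5) 5764910|_7 = 7^(7 + 1) + 2·7^2 + 7 + 4 ↦ 8^(8 + 1) + 2·8^2 + 8 + 4|_8 = 134217868 ⇒ 134217867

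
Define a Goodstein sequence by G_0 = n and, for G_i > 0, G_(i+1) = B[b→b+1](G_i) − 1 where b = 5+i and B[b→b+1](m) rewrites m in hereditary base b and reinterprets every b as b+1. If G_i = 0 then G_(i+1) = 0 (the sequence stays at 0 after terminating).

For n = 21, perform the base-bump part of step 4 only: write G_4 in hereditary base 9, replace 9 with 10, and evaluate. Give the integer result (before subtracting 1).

34

i=0: 21 = 4·5 + 1 (b=5); 5→6: 4·6 + 1 = 25; 25−1 = 24
i=1: 24 = 4·6 (b=6); 6→7: 4·7 = 28; 28−1 = 27
i=2: 27 = 3·7 + 6 (b=7); 7→8: 3·8 + 6 = 30; 30−1 = 29
i=3: 29 = 3·8 + 5 (b=8); 8→9: 3·9 + 5 = 32; 32−1 = 31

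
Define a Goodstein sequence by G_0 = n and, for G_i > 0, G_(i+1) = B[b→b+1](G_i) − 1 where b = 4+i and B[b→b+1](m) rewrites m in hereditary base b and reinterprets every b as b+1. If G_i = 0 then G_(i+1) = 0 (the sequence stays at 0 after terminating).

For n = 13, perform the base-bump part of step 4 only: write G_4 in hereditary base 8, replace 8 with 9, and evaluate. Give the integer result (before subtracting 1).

21

(0) 13|_4 = 3·4 + 1 ↦ 3·5 + 1|_5 = 16 ⇒ 15
(1) 15|_5 = 3·5 ↦ 3·6|_6 = 18 ⇒ 17
(2) 17|_6 = 2·6 + 5 ↦ 2·7 + 5|_7 = 19 ⇒ 18
(3) 18|_7 = 2·7 + 4 ↦ 2·8 + 4|_8 = 20 ⇒ 19
(4) 19|_8 = 2·8 + 3 ↦ 2·9 + 3|_9 = 21 ⇒ 20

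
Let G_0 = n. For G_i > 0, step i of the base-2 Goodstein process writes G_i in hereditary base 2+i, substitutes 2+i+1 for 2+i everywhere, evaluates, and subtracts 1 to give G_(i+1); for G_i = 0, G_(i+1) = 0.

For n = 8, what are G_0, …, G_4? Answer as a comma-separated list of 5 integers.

8 —HB2→ 2^(2 + 1) —bump→ 3^(3 + 1) = 81 —(−1)→ 80
80 —HB3→ 2·3^3 + 2·3^2 + 2·3 + 2 —bump→ 2·4^4 + 2·4^2 + 2·4 + 2 = 554 —(−1)→ 553
553 —HB4→ 2·4^4 + 2·4^2 + 2·4 + 1 —bump→ 2·5^5 + 2·5^2 + 2·5 + 1 = 6311 —(−1)→ 6310
6310 —HB5→ 2·5^5 + 2·5^2 + 2·5 —bump→ 2·6^6 + 2·6^2 + 2·6 = 93396 —(−1)→ 93395

8, 80, 553, 6310, 93395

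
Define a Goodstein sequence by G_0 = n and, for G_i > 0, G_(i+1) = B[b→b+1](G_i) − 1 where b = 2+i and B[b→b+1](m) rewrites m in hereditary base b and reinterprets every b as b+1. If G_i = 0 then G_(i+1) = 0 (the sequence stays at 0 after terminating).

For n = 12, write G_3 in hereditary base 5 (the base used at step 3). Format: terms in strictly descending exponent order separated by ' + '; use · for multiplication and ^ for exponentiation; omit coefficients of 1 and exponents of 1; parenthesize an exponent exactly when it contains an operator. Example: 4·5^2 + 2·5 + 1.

5^(5 + 1) + 2·5^2 + 2·5

i=0: 12 = 2^(2 + 1) + 2^2 (b=2); 2→3: 3^(3 + 1) + 3^3 = 108; 108−1 = 107
i=1: 107 = 3^(3 + 1) + 2·3^2 + 2·3 + 2 (b=3); 3→4: 4^(4 + 1) + 2·4^2 + 2·4 + 2 = 1066; 1066−1 = 1065
i=2: 1065 = 4^(4 + 1) + 2·4^2 + 2·4 + 1 (b=4); 4→5: 5^(5 + 1) + 2·5^2 + 2·5 + 1 = 15686; 15686−1 = 15685
i=3: 15685 = 5^(5 + 1) + 2·5^2 + 2·5 (b=5); 5→6: 6^(6 + 1) + 2·6^2 + 2·6 = 280020; 280020−1 = 280019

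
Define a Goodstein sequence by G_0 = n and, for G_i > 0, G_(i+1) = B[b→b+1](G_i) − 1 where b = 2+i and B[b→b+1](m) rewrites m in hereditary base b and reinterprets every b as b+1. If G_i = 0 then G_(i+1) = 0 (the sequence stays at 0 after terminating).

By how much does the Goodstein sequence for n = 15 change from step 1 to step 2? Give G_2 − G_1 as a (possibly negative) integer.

[0] 15 ≡ 2^(2 + 1) + 2^2 + 2 + 1 (base 2). Lift 3: 112. −1: 111.
[1] 111 ≡ 3^(3 + 1) + 3^3 + 3 (base 3). Lift 4: 1284. −1: 1283.

1172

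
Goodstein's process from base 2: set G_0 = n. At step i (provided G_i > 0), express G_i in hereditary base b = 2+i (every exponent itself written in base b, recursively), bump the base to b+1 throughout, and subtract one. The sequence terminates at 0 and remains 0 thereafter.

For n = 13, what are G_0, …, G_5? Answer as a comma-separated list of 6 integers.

13, 108, 1279, 16092, 280711, 5765998

(0) 13|_2 = 2^(2 + 1) + 2^2 + 1 ↦ 3^(3 + 1) + 3^3 + 1|_3 = 109 ⇒ 108
(1) 108|_3 = 3^(3 + 1) + 3^3 ↦ 4^(4 + 1) + 4^4|_4 = 1280 ⇒ 1279
(2) 1279|_4 = 4^(4 + 1) + 3·4^3 + 3·4^2 + 3·4 + 3 ↦ 5^(5 + 1) + 3·5^3 + 3·5^2 + 3·5 + 3|_5 = 16093 ⇒ 16092
(3) 16092|_5 = 5^(5 + 1) + 3·5^3 + 3·5^2 + 3·5 + 2 ↦ 6^(6 + 1) + 3·6^3 + 3·6^2 + 3·6 + 2|_6 = 280712 ⇒ 280711
(4) 280711|_6 = 6^(6 + 1) + 3·6^3 + 3·6^2 + 3·6 + 1 ↦ 7^(7 + 1) + 3·7^3 + 3·7^2 + 3·7 + 1|_7 = 5765999 ⇒ 5765998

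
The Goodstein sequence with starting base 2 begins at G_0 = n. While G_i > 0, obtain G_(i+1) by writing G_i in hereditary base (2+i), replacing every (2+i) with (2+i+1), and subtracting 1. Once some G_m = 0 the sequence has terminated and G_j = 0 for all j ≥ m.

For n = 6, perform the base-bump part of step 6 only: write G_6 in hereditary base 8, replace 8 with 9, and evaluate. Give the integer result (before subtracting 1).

332148

G_0=6  [base 2] 2^2 + 2  →[2↦3]→  3^3 + 3 = 30  −1 ⇒ G_1=29
G_1=29  [base 3] 3^3 + 2  →[3↦4]→  4^4 + 2 = 258  −1 ⇒ G_2=257
G_2=257  [base 4] 4^4 + 1  →[4↦5]→  5^5 + 1 = 3126  −1 ⇒ G_3=3125
G_3=3125  [base 5] 5^5  →[5↦6]→  6^6 = 46656  −1 ⇒ G_4=46655
G_4=46655  [base 6] 5·6^5 + 5·6^4 + 5·6^3 + 5·6^2 + 5·6 + 5  →[6↦7]→  5·7^5 + 5·7^4 + 5·7^3 + 5·7^2 + 5·7 + 5 = 98040  −1 ⇒ G_5=98039
G_5=98039  [base 7] 5·7^5 + 5·7^4 + 5·7^3 + 5·7^2 + 5·7 + 4  →[7↦8]→  5·8^5 + 5·8^4 + 5·8^3 + 5·8^2 + 5·8 + 4 = 187244  −1 ⇒ G_6=187243
G_6=187243  [base 8] 5·8^5 + 5·8^4 + 5·8^3 + 5·8^2 + 5·8 + 3  →[8↦9]→  5·9^5 + 5·9^4 + 5·9^3 + 5·9^2 + 5·9 + 3 = 332148  −1 ⇒ G_7=332147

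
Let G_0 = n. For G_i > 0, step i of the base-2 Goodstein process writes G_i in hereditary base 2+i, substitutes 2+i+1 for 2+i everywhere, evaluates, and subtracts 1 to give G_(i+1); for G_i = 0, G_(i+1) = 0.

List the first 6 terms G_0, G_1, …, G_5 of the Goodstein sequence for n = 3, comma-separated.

step 0: 3 = 2 + 1; sub 3 for 2: 3 + 1; = 4; G_1 = 4−1 = 3
step 1: 3 = 3; sub 4 for 3: 4; = 4; G_2 = 4−1 = 3
step 2: 3 = 3; sub 5 for 4: 3; = 3; G_3 = 3−1 = 2
step 3: 2 = 2; sub 6 for 5: 2; = 2; G_4 = 2−1 = 1
step 4: 1 = 1; sub 7 for 6: 1; = 1; G_5 = 1−1 = 0

3, 3, 3, 2, 1, 0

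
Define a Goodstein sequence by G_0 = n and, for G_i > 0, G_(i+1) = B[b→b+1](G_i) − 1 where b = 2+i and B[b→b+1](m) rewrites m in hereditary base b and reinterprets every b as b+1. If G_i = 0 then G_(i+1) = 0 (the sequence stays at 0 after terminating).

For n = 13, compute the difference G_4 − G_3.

step 0: 13 = 2^(2 + 1) + 2^2 + 1; sub 3 for 2: 3^(3 + 1) + 3^3 + 1; = 109; G_1 = 109−1 = 108
step 1: 108 = 3^(3 + 1) + 3^3; sub 4 for 3: 4^(4 + 1) + 4^4; = 1280; G_2 = 1280−1 = 1279
step 2: 1279 = 4^(4 + 1) + 3·4^3 + 3·4^2 + 3·4 + 3; sub 5 for 4: 5^(5 + 1) + 3·5^3 + 3·5^2 + 3·5 + 3; = 16093; G_3 = 16093−1 = 16092
step 3: 16092 = 5^(5 + 1) + 3·5^3 + 3·5^2 + 3·5 + 2; sub 6 for 5: 6^(6 + 1) + 3·6^3 + 3·6^2 + 3·6 + 2; = 280712; G_4 = 280712−1 = 280711

264619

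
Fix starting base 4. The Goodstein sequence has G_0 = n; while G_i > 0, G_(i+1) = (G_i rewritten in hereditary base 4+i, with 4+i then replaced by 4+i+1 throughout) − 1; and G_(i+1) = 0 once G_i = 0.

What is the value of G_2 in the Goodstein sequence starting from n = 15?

base 4: 15 = 3·4 + 3; at 5: 3·5 + 3 = 18; next = 17
base 5: 17 = 3·5 + 2; at 6: 3·6 + 2 = 20; next = 19
base 6: 19 = 3·6 + 1; at 7: 3·7 + 1 = 22; next = 21

19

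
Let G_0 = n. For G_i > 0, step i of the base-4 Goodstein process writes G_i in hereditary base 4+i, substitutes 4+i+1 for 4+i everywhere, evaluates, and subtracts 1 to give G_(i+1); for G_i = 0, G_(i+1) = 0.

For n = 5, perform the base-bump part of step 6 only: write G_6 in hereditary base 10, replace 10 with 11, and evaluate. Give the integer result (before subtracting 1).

1

(0) 5|_4 = 4 + 1 ↦ 5 + 1|_5 = 6 ⇒ 5
(1) 5|_5 = 5 ↦ 6|_6 = 6 ⇒ 5
(2) 5|_6 = 5 ↦ 5|_7 = 5 ⇒ 4
(3) 4|_7 = 4 ↦ 4|_8 = 4 ⇒ 3
(4) 3|_8 = 3 ↦ 3|_9 = 3 ⇒ 2
(5) 2|_9 = 2 ↦ 2|_10 = 2 ⇒ 1
(6) 1|_10 = 1 ↦ 1|_11 = 1 ⇒ 0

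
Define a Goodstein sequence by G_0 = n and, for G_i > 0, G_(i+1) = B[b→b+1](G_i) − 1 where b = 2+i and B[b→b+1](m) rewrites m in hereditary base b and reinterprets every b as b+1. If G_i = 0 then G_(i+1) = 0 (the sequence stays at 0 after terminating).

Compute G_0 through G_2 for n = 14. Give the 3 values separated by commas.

14, 110, 1281

14 —HB2→ 2^(2 + 1) + 2^2 + 2 —bump→ 3^(3 + 1) + 3^3 + 3 = 111 —(−1)→ 110
110 —HB3→ 3^(3 + 1) + 3^3 + 2 —bump→ 4^(4 + 1) + 4^4 + 2 = 1282 —(−1)→ 1281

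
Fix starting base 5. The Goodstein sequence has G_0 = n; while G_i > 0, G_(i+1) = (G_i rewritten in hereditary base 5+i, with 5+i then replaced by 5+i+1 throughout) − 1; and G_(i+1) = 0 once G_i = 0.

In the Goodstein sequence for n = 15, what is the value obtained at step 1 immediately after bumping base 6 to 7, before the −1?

base 5: 15 = 3·5; at 6: 3·6 = 18; next = 17
base 6: 17 = 2·6 + 5; at 7: 2·7 + 5 = 19; next = 18

19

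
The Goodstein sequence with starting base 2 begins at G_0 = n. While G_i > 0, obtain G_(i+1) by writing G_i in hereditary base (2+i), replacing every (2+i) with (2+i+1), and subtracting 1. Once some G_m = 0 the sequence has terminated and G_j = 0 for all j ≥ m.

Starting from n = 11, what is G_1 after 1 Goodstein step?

G_0 = 11. HB_2(11) = 2^(2 + 1) + 2 + 1. Bump = 85. G_1 = 84.
G_1 = 84. HB_3(84) = 3^(3 + 1) + 3. Bump = 1028. G_2 = 1027.

84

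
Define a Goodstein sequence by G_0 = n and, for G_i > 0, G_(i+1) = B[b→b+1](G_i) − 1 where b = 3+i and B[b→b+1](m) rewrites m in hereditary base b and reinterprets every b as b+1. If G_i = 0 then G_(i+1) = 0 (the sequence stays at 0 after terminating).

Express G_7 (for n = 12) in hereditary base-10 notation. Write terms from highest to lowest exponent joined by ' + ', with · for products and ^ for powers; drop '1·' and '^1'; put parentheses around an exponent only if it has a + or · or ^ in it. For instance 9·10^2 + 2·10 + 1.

7·10 + 5

G_0=12  [base 3] 3^2 + 3  →[3↦4]→  4^2 + 4 = 20  −1 ⇒ G_1=19
G_1=19  [base 4] 4^2 + 3  →[4↦5]→  5^2 + 3 = 28  −1 ⇒ G_2=27
G_2=27  [base 5] 5^2 + 2  →[5↦6]→  6^2 + 2 = 38  −1 ⇒ G_3=37
G_3=37  [base 6] 6^2 + 1  →[6↦7]→  7^2 + 1 = 50  −1 ⇒ G_4=49
G_4=49  [base 7] 7^2  →[7↦8]→  8^2 = 64  −1 ⇒ G_5=63
G_5=63  [base 8] 7·8 + 7  →[8↦9]→  7·9 + 7 = 70  −1 ⇒ G_6=69
G_6=69  [base 9] 7·9 + 6  →[9↦10]→  7·10 + 6 = 76  −1 ⇒ G_7=75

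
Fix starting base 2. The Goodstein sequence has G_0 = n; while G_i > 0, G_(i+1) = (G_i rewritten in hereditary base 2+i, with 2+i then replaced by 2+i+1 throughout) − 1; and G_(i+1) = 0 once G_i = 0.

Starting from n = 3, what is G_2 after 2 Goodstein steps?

G_0 = 3. HB_2(3) = 2 + 1. Bump = 4. G_1 = 3.
G_1 = 3. HB_3(3) = 3. Bump = 4. G_2 = 3.
G_2 = 3. HB_4(3) = 3. Bump = 3. G_3 = 2.

3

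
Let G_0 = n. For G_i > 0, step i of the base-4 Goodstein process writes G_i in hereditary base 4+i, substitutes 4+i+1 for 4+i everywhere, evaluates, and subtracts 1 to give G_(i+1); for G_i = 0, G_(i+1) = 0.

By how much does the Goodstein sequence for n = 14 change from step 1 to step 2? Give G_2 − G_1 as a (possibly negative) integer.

2

(0) 14|_4 = 3·4 + 2 ↦ 3·5 + 2|_5 = 17 ⇒ 16
(1) 16|_5 = 3·5 + 1 ↦ 3·6 + 1|_6 = 19 ⇒ 18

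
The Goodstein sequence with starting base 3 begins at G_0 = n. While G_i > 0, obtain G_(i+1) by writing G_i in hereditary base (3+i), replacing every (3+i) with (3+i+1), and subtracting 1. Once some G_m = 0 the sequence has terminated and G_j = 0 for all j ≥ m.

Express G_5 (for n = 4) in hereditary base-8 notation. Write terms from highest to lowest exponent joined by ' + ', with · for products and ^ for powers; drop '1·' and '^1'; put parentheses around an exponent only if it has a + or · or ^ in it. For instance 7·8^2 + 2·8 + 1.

1

G_0 = 4. HB_3(4) = 3 + 1. Bump = 5. G_1 = 4.
G_1 = 4. HB_4(4) = 4. Bump = 5. G_2 = 4.
G_2 = 4. HB_5(4) = 4. Bump = 4. G_3 = 3.
G_3 = 3. HB_6(3) = 3. Bump = 3. G_4 = 2.
G_4 = 2. HB_7(2) = 2. Bump = 2. G_5 = 1.
G_5 = 1. HB_8(1) = 1. Bump = 1. G_6 = 0.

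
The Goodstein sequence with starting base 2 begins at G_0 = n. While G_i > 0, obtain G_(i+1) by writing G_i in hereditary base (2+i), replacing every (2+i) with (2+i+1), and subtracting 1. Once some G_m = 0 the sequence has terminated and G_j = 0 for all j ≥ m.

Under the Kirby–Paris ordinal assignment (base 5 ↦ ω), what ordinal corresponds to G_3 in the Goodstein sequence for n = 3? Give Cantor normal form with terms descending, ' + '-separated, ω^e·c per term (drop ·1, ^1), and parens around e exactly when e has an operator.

2

G_0=3  [base 2] 2 + 1  →[2↦3]→  3 + 1 = 4  −1 ⇒ G_1=3
G_1=3  [base 3] 3  →[3↦4]→  4 = 4  −1 ⇒ G_2=3
G_2=3  [base 4] 3  →[4↦5]→  3 = 3  −1 ⇒ G_3=2
G_3=2  [base 5] 2  →[5↦6]→  2 = 2  −1 ⇒ G_4=1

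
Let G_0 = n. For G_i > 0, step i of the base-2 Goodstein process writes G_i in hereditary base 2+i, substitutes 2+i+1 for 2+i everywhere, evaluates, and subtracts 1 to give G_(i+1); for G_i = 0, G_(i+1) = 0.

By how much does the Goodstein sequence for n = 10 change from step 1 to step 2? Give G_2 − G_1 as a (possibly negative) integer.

[0] 10 ≡ 2^(2 + 1) + 2 (base 2). Lift 3: 84. −1: 83.
[1] 83 ≡ 3^(3 + 1) + 2 (base 3). Lift 4: 1026. −1: 1025.

942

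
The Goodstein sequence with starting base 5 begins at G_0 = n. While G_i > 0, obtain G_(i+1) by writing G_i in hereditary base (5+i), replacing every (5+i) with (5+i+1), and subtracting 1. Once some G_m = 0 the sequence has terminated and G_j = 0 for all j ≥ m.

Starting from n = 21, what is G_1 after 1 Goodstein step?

base 5: 21 = 4·5 + 1; at 6: 4·6 + 1 = 25; next = 24
base 6: 24 = 4·6; at 7: 4·7 = 28; next = 27

24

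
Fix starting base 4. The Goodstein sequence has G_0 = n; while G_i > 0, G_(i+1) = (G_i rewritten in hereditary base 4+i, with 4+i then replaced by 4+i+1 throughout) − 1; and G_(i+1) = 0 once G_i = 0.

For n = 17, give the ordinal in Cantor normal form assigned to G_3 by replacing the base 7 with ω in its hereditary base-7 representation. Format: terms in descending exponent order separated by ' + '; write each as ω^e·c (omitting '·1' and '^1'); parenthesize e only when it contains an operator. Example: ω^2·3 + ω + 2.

ω·5 + 4

G_0 = 17. HB_4(17) = 4^2 + 1. Bump = 26. G_1 = 25.
G_1 = 25. HB_5(25) = 5^2. Bump = 36. G_2 = 35.
G_2 = 35. HB_6(35) = 5·6 + 5. Bump = 40. G_3 = 39.
G_3 = 39. HB_7(39) = 5·7 + 4. Bump = 44. G_4 = 43.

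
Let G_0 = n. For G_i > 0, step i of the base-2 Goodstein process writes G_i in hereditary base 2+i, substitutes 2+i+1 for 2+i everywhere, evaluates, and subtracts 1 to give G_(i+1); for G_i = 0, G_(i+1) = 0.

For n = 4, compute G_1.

4 —HB2→ 2^2 —bump→ 3^3 = 27 —(−1)→ 26
26 —HB3→ 2·3^2 + 2·3 + 2 —bump→ 2·4^2 + 2·4 + 2 = 42 —(−1)→ 41

26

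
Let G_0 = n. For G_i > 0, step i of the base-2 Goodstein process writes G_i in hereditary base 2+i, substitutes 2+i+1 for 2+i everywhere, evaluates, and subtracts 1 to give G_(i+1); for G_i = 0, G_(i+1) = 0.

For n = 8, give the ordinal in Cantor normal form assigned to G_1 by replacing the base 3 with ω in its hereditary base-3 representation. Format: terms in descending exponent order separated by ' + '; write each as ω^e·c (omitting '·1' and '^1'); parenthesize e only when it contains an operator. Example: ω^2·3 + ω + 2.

step 0: 8 = 2^(2 + 1); sub 3 for 2: 3^(3 + 1); = 81; G_1 = 81−1 = 80
step 1: 80 = 2·3^3 + 2·3^2 + 2·3 + 2; sub 4 for 3: 2·4^4 + 2·4^2 + 2·4 + 2; = 554; G_2 = 554−1 = 553

ω^ω·2 + ω^2·2 + ω·2 + 2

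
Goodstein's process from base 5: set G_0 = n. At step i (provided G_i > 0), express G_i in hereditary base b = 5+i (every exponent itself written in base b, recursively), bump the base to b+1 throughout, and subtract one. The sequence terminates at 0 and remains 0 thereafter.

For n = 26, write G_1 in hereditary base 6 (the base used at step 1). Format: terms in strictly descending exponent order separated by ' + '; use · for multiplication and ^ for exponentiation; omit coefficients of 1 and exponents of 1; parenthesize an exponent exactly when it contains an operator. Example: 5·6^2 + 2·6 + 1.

6^2

G_0 = 26. HB_5(26) = 5^2 + 1. Bump = 37. G_1 = 36.
G_1 = 36. HB_6(36) = 6^2. Bump = 49. G_2 = 48.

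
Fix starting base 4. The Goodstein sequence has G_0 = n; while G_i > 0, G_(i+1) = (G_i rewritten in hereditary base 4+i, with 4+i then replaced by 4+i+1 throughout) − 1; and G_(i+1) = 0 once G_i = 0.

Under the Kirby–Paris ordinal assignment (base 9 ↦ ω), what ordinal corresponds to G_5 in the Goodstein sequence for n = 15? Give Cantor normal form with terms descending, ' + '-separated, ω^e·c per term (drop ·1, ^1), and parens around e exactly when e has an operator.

step 0: 15 = 3·4 + 3; sub 5 for 4: 3·5 + 3; = 18; G_1 = 18−1 = 17
step 1: 17 = 3·5 + 2; sub 6 for 5: 3·6 + 2; = 20; G_2 = 20−1 = 19
step 2: 19 = 3·6 + 1; sub 7 for 6: 3·7 + 1; = 22; G_3 = 22−1 = 21
step 3: 21 = 3·7; sub 8 for 7: 3·8; = 24; G_4 = 24−1 = 23
step 4: 23 = 2·8 + 7; sub 9 for 8: 2·9 + 7; = 25; G_5 = 25−1 = 24
step 5: 24 = 2·9 + 6; sub 10 for 9: 2·10 + 6; = 26; G_6 = 26−1 = 25

ω·2 + 6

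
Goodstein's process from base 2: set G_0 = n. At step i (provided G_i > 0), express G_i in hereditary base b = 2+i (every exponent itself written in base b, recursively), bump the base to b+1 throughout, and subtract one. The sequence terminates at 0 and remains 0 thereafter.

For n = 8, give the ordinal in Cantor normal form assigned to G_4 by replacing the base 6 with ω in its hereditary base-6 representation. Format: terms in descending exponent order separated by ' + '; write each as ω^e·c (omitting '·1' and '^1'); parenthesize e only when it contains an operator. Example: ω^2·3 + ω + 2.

ω^ω·2 + ω^2·2 + ω + 5

(0) 8|_2 = 2^(2 + 1) ↦ 3^(3 + 1)|_3 = 81 ⇒ 80
(1) 80|_3 = 2·3^3 + 2·3^2 + 2·3 + 2 ↦ 2·4^4 + 2·4^2 + 2·4 + 2|_4 = 554 ⇒ 553
(2) 553|_4 = 2·4^4 + 2·4^2 + 2·4 + 1 ↦ 2·5^5 + 2·5^2 + 2·5 + 1|_5 = 6311 ⇒ 6310
(3) 6310|_5 = 2·5^5 + 2·5^2 + 2·5 ↦ 2·6^6 + 2·6^2 + 2·6|_6 = 93396 ⇒ 93395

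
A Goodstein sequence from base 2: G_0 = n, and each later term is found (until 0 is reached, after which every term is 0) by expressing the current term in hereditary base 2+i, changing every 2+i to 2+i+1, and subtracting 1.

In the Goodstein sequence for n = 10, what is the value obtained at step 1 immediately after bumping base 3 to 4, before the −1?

1026

i=0: 10 = 2^(2 + 1) + 2 (b=2); 2→3: 3^(3 + 1) + 3 = 84; 84−1 = 83
i=1: 83 = 3^(3 + 1) + 2 (b=3); 3→4: 4^(4 + 1) + 2 = 1026; 1026−1 = 1025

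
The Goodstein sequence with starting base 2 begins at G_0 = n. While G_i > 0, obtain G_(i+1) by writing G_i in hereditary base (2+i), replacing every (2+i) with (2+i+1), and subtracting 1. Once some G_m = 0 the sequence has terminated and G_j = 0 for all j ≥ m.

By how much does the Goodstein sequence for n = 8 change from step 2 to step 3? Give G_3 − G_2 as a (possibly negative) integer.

[0] 8 ≡ 2^(2 + 1) (base 2). Lift 3: 81. −1: 80.
[1] 80 ≡ 2·3^3 + 2·3^2 + 2·3 + 2 (base 3). Lift 4: 554. −1: 553.
[2] 553 ≡ 2·4^4 + 2·4^2 + 2·4 + 1 (base 4). Lift 5: 6311. −1: 6310.

5757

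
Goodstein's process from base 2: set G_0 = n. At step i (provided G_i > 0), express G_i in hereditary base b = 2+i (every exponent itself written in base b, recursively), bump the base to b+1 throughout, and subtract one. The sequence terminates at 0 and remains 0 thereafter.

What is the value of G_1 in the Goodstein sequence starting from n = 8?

8 —HB2→ 2^(2 + 1) —bump→ 3^(3 + 1) = 81 —(−1)→ 80
80 —HB3→ 2·3^3 + 2·3^2 + 2·3 + 2 —bump→ 2·4^4 + 2·4^2 + 2·4 + 2 = 554 —(−1)→ 553

80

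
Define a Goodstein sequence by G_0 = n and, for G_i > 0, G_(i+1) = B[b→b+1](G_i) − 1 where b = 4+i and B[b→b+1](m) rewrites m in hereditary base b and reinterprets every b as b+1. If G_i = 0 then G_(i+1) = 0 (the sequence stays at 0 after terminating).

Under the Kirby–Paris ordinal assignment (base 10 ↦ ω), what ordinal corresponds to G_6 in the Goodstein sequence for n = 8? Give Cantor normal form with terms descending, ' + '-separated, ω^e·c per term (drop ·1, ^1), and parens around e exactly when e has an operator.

G_0 = 8. HB_4(8) = 2·4. Bump = 10. G_1 = 9.
G_1 = 9. HB_5(9) = 5 + 4. Bump = 10. G_2 = 9.
G_2 = 9. HB_6(9) = 6 + 3. Bump = 10. G_3 = 9.
G_3 = 9. HB_7(9) = 7 + 2. Bump = 10. G_4 = 9.
G_4 = 9. HB_8(9) = 8 + 1. Bump = 10. G_5 = 9.
G_5 = 9. HB_9(9) = 9. Bump = 10. G_6 = 9.
G_6 = 9. HB_10(9) = 9. Bump = 9. G_7 = 8.

9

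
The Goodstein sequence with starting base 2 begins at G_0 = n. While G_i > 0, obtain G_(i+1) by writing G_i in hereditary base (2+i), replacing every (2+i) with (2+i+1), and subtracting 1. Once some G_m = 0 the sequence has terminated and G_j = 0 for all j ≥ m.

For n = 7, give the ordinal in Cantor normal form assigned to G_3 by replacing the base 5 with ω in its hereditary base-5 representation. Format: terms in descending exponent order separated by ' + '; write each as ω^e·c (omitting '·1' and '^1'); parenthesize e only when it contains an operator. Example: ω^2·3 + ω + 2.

ω^ω + 2

base 2: 7 = 2^2 + 2 + 1; at 3: 3^3 + 3 + 1 = 31; next = 30
base 3: 30 = 3^3 + 3; at 4: 4^4 + 4 = 260; next = 259
base 4: 259 = 4^4 + 3; at 5: 5^5 + 3 = 3128; next = 3127
base 5: 3127 = 5^5 + 2; at 6: 6^6 + 2 = 46658; next = 46657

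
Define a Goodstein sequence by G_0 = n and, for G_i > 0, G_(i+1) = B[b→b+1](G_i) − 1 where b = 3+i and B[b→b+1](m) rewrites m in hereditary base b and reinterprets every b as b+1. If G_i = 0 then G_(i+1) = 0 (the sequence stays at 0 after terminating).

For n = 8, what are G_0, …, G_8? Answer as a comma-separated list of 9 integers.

8, 9, 10, 11, 11, 11, 11, 11, 11

base 3: 8 = 2·3 + 2; at 4: 2·4 + 2 = 10; next = 9
base 4: 9 = 2·4 + 1; at 5: 2·5 + 1 = 11; next = 10
base 5: 10 = 2·5; at 6: 2·6 = 12; next = 11
base 6: 11 = 6 + 5; at 7: 7 + 5 = 12; next = 11
base 7: 11 = 7 + 4; at 8: 8 + 4 = 12; next = 11
base 8: 11 = 8 + 3; at 9: 9 + 3 = 12; next = 11
base 9: 11 = 9 + 2; at 10: 10 + 2 = 12; next = 11
base 10: 11 = 10 + 1; at 11: 11 + 1 = 12; next = 11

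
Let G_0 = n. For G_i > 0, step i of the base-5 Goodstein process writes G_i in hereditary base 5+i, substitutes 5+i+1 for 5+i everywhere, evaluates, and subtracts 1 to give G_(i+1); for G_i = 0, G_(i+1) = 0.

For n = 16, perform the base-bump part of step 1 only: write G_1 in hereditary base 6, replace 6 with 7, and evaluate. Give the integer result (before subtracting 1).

base 5: 16 = 3·5 + 1; at 6: 3·6 + 1 = 19; next = 18
base 6: 18 = 3·6; at 7: 3·7 = 21; next = 20

21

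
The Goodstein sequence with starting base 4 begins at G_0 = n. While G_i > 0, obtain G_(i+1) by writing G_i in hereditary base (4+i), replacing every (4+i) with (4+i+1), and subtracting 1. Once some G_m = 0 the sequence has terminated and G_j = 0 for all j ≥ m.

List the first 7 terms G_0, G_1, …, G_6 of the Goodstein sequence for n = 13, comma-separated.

G_0=13  [base 4] 3·4 + 1  →[4↦5]→  3·5 + 1 = 16  −1 ⇒ G_1=15
G_1=15  [base 5] 3·5  →[5↦6]→  3·6 = 18  −1 ⇒ G_2=17
G_2=17  [base 6] 2·6 + 5  →[6↦7]→  2·7 + 5 = 19  −1 ⇒ G_3=18
G_3=18  [base 7] 2·7 + 4  →[7↦8]→  2·8 + 4 = 20  −1 ⇒ G_4=19
G_4=19  [base 8] 2·8 + 3  →[8↦9]→  2·9 + 3 = 21  −1 ⇒ G_5=20
G_5=20  [base 9] 2·9 + 2  →[9↦10]→  2·10 + 2 = 22  −1 ⇒ G_6=21

13, 15, 17, 18, 19, 20, 21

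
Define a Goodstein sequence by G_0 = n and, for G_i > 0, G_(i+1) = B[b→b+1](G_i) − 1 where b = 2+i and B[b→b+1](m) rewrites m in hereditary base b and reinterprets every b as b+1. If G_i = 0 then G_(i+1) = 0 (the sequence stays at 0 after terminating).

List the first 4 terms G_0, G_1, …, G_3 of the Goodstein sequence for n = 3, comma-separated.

3, 3, 3, 2

[0] 3 ≡ 2 + 1 (base 2). Lift 3: 4. −1: 3.
[1] 3 ≡ 3 (base 3). Lift 4: 4. −1: 3.
[2] 3 ≡ 3 (base 4). Lift 5: 3. −1: 2.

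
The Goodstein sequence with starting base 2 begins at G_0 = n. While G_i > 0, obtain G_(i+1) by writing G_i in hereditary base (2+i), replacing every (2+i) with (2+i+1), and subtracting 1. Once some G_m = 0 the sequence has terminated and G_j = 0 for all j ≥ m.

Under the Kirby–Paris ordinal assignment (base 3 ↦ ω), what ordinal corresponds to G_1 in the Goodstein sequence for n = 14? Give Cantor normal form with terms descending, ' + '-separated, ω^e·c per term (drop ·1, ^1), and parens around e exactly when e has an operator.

ω^(ω + 1) + ω^ω + 2

step 0: 14 = 2^(2 + 1) + 2^2 + 2; sub 3 for 2: 3^(3 + 1) + 3^3 + 3; = 111; G_1 = 111−1 = 110
step 1: 110 = 3^(3 + 1) + 3^3 + 2; sub 4 for 3: 4^(4 + 1) + 4^4 + 2; = 1282; G_2 = 1282−1 = 1281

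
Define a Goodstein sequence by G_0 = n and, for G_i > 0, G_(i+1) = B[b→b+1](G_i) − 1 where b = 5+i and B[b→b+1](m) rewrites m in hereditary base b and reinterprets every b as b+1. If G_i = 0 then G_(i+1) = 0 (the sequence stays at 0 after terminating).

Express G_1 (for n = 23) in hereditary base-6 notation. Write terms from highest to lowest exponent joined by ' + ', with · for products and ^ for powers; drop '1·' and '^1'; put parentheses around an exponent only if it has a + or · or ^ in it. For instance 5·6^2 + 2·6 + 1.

base 5: 23 = 4·5 + 3; at 6: 4·6 + 3 = 27; next = 26
base 6: 26 = 4·6 + 2; at 7: 4·7 + 2 = 30; next = 29

4·6 + 2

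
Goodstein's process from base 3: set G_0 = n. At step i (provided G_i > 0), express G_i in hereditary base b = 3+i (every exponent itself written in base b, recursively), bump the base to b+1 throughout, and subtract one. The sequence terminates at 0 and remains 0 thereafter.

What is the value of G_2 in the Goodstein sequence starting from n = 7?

9

(0) 7|_3 = 2·3 + 1 ↦ 2·4 + 1|_4 = 9 ⇒ 8
(1) 8|_4 = 2·4 ↦ 2·5|_5 = 10 ⇒ 9
(2) 9|_5 = 5 + 4 ↦ 6 + 4|_6 = 10 ⇒ 9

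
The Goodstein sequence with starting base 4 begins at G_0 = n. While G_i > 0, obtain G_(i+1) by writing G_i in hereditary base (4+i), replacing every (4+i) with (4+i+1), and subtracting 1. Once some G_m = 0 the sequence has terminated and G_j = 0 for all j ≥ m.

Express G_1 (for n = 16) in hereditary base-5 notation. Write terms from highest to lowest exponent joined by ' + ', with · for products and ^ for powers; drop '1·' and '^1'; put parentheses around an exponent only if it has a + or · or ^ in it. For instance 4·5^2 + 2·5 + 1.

4·5 + 4

G_0 = 16. HB_4(16) = 4^2. Bump = 25. G_1 = 24.
G_1 = 24. HB_5(24) = 4·5 + 4. Bump = 28. G_2 = 27.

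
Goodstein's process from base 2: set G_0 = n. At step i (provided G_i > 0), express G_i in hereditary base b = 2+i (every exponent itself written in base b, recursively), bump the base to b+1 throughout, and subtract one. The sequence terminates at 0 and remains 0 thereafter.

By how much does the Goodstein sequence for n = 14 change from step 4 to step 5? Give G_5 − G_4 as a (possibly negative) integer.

5536249

G_0=14  [base 2] 2^(2 + 1) + 2^2 + 2  →[2↦3]→  3^(3 + 1) + 3^3 + 3 = 111  −1 ⇒ G_1=110
G_1=110  [base 3] 3^(3 + 1) + 3^3 + 2  →[3↦4]→  4^(4 + 1) + 4^4 + 2 = 1282  −1 ⇒ G_2=1281
G_2=1281  [base 4] 4^(4 + 1) + 4^4 + 1  →[4↦5]→  5^(5 + 1) + 5^5 + 1 = 18751  −1 ⇒ G_3=18750
G_3=18750  [base 5] 5^(5 + 1) + 5^5  →[5↦6]→  6^(6 + 1) + 6^6 = 326592  −1 ⇒ G_4=326591
G_4=326591  [base 6] 6^(6 + 1) + 5·6^5 + 5·6^4 + 5·6^3 + 5·6^2 + 5·6 + 5  →[6↦7]→  7^(7 + 1) + 5·7^5 + 5·7^4 + 5·7^3 + 5·7^2 + 5·7 + 5 = 5862841  −1 ⇒ G_5=5862840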